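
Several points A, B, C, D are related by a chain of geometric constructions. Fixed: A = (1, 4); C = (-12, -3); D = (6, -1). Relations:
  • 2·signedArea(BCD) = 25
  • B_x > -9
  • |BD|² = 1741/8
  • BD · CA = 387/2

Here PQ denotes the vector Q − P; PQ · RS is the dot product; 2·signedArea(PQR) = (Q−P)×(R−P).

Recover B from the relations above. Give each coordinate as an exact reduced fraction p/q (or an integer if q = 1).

B = (-35/4, -5/4)

1. B_x = -35/4  [BD · CA = 387/2 ∩ 2·signedArea(BCD) = 25]
2. B_y = -5/4  [BD · CA = 387/2 ∩ 2·signedArea(BCD) = 25]
   → B = (-35/4, -5/4)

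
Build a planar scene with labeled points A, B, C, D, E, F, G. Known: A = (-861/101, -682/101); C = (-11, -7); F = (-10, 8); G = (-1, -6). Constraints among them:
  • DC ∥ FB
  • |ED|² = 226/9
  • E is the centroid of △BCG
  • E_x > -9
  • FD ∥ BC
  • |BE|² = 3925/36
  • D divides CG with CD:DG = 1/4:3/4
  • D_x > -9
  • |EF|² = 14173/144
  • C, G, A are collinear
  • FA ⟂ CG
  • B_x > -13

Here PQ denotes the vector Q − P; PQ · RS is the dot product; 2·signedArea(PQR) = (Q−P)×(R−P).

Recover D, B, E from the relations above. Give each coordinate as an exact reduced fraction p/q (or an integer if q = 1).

1. D_x = -17/2  [D divides CG with CD:DG = 1/4:3/4]
2. D_y = -27/4  [D divides CG with CD:DG = 1/4:3/4]
   → D = (-17/2, -27/4)
3. B_x = -25/2  [FD ∥ BC ∩ DC ∥ FB]
4. B_y = 31/4  [FD ∥ BC ∩ DC ∥ FB]
   → B = (-25/2, 31/4)
5. E_x = -49/6  [E is the centroid of △BCG]
6. E_y = -7/4  [E is the centroid of △BCG]
   → E = (-49/6, -7/4)

B = (-25/2, 31/4)
D = (-17/2, -27/4)
E = (-49/6, -7/4)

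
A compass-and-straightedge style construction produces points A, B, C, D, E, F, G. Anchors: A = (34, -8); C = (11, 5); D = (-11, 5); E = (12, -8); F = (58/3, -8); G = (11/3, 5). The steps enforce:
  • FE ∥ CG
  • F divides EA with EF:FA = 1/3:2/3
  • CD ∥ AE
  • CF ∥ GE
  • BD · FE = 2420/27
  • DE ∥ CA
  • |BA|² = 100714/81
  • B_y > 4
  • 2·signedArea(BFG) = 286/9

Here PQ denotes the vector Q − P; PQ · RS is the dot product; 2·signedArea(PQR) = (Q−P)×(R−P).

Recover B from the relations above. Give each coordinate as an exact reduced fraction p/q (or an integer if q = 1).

B = (11/9, 5)

1. B_x = 11/9  [BD · FE = 2420/27 ∩ 2·signedArea(BFG) = 286/9]
2. B_y = 5  [BD · FE = 2420/27 ∩ 2·signedArea(BFG) = 286/9]
   → B = (11/9, 5)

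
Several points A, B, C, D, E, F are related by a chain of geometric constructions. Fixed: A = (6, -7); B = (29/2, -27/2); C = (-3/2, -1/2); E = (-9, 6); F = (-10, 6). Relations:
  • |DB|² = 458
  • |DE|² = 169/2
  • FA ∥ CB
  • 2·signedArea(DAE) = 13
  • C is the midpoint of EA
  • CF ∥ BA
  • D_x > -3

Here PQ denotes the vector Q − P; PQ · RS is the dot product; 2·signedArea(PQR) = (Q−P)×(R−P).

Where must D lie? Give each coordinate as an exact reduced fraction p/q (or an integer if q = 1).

1. D_x = -5/2  [line -13·x + -15·y + -40 = 0 ∩ |DE|² = 169/2]
2. D_y = -1/2  [line -13·x + -15·y + -40 = 0 ∩ |DE|² = 169/2]
   → D = (-5/2, -1/2)

D = (-5/2, -1/2)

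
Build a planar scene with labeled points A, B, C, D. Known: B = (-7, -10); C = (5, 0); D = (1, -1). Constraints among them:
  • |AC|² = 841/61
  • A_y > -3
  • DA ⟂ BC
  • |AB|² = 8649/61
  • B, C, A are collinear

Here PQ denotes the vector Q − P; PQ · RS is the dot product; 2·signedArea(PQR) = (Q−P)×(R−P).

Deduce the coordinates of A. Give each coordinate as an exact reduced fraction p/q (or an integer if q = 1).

A = (131/61, -145/61)

1. A_x = 131/61  [B, C, A are collinear ∩ DA ⟂ BC]
2. A_y = -145/61  [B, C, A are collinear ∩ DA ⟂ BC]
   → A = (131/61, -145/61)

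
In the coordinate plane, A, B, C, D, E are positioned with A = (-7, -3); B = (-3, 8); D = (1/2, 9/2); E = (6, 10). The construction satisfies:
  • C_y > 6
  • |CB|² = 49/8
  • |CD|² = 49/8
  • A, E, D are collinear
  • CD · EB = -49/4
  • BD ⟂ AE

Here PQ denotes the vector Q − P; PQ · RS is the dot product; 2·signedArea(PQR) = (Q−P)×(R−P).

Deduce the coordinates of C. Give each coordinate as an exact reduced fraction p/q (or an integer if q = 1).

C = (-5/4, 25/4)

1. C_x = -5/4  [line 9·x + 2·y + -5/4 = 0 ∩ |CD|² = 49/8]
2. C_y = 25/4  [line 9·x + 2·y + -5/4 = 0 ∩ |CD|² = 49/8]
   → C = (-5/4, 25/4)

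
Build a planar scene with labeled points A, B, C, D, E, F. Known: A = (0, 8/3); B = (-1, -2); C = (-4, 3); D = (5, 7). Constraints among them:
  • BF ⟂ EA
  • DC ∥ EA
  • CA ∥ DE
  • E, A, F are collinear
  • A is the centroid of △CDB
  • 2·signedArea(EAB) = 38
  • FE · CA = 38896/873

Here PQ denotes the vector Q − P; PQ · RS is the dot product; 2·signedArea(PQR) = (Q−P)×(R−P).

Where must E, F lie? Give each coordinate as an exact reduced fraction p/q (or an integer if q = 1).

1. E_x = 9  [DC ∥ EA ∩ CA ∥ DE]
2. E_y = 20/3  [DC ∥ EA ∩ CA ∥ DE]
   → E = (9, 20/3)
3. F_x = -249/97  [E, A, F are collinear ∩ BF ⟂ EA]
4. F_y = 148/97  [E, A, F are collinear ∩ BF ⟂ EA]
   → F = (-249/97, 148/97)

E = (9, 20/3)
F = (-249/97, 148/97)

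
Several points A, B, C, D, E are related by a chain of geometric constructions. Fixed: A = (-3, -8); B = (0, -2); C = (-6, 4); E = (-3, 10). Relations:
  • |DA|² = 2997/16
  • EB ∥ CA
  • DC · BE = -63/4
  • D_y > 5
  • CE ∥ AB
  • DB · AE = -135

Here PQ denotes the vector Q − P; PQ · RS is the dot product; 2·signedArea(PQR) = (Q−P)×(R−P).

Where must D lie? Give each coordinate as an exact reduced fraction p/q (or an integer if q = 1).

1. D_x = -21/4  [DC · BE = -63/4 ∩ DB · AE = -135]
2. D_y = 11/2  [DC · BE = -63/4 ∩ DB · AE = -135]
   → D = (-21/4, 11/2)

D = (-21/4, 11/2)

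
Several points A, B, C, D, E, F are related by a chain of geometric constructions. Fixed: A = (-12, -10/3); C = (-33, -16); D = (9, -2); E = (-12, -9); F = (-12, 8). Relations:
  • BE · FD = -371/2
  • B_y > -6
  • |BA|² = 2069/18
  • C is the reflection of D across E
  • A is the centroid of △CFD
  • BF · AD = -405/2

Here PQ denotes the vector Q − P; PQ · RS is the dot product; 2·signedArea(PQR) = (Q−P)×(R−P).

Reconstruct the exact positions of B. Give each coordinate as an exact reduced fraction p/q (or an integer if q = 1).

B = (-3/2, -11/2)

1. B_x = -3/2  [BE · FD = -371/2 ∩ BF · AD = -405/2]
2. B_y = -11/2  [BE · FD = -371/2 ∩ BF · AD = -405/2]
   → B = (-3/2, -11/2)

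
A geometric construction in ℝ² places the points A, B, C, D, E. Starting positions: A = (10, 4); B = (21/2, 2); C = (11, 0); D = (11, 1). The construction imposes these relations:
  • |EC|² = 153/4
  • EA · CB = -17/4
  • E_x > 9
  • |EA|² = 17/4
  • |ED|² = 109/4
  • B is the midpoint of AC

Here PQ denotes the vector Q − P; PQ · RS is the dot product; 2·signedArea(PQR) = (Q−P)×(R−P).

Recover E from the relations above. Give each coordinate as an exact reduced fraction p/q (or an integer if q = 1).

1. E_x = 19/2  [line 1/2·x + -2·y + 29/4 = 0 ∩ |EC|² = 153/4]
2. E_y = 6  [line 1/2·x + -2·y + 29/4 = 0 ∩ |EC|² = 153/4]
   → E = (19/2, 6)

E = (19/2, 6)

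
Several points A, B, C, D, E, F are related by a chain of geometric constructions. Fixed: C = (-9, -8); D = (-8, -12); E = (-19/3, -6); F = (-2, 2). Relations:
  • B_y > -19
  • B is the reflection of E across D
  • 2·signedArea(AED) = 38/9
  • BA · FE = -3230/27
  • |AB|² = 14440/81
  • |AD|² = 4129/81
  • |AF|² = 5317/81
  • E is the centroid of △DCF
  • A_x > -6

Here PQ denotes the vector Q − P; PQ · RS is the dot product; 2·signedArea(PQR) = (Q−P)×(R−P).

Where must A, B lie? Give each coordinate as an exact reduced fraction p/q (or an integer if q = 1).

A = (-49/9, -16/3)
B = (-29/3, -18)

1. A_x = -49/9  [line 6·x + -5/3·y + 214/9 = 0 ∩ |AD|² = 4129/81]
2. A_y = -16/3  [line 6·x + -5/3·y + 214/9 = 0 ∩ |AD|² = 4129/81]
   → A = (-49/9, -16/3)
3. B_x = -29/3  [B is the reflection of E across D]
4. B_y = -18  [B is the reflection of E across D]
   → B = (-29/3, -18)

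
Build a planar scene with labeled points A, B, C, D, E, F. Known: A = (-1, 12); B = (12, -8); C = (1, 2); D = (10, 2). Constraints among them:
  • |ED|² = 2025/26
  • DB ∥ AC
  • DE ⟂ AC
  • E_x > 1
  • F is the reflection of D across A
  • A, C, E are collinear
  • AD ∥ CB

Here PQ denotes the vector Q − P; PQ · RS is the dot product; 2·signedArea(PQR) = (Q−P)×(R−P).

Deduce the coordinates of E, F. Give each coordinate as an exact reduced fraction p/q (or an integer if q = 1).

1. E_x = 35/26  [A, C, E are collinear ∩ DE ⟂ AC]
2. E_y = 7/26  [A, C, E are collinear ∩ DE ⟂ AC]
   → E = (35/26, 7/26)
3. F_x = -12  [F is the reflection of D across A]
4. F_y = 22  [F is the reflection of D across A]
   → F = (-12, 22)

E = (35/26, 7/26)
F = (-12, 22)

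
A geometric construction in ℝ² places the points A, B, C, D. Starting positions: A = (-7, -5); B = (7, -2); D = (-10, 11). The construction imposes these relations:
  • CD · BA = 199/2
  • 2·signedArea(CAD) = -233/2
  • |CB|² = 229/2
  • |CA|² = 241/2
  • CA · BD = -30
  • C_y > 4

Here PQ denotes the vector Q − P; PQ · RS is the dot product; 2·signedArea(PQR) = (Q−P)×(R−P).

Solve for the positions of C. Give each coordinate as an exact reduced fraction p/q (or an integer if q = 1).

1. C_x = -3/2  [CA · BD = -30 ∩ 2·signedArea(CAD) = -233/2]
2. C_y = 9/2  [CA · BD = -30 ∩ 2·signedArea(CAD) = -233/2]
   → C = (-3/2, 9/2)

C = (-3/2, 9/2)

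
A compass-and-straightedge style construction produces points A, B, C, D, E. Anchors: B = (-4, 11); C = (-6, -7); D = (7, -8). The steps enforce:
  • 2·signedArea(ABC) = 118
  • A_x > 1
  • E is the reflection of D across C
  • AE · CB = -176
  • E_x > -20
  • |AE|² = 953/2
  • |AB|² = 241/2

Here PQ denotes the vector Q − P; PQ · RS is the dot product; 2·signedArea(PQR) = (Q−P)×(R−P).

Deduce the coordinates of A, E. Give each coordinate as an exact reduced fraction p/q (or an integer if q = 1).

A = (3/2, 3/2)
E = (-19, -6)

1. E_x = -19  [E is the reflection of D across C]
2. E_y = -6  [E is the reflection of D across C]
   → E = (-19, -6)
3. A_x = 3/2  [AE · CB = -176 ∩ 2·signedArea(ABC) = 118]
4. A_y = 3/2  [AE · CB = -176 ∩ 2·signedArea(ABC) = 118]
   → A = (3/2, 3/2)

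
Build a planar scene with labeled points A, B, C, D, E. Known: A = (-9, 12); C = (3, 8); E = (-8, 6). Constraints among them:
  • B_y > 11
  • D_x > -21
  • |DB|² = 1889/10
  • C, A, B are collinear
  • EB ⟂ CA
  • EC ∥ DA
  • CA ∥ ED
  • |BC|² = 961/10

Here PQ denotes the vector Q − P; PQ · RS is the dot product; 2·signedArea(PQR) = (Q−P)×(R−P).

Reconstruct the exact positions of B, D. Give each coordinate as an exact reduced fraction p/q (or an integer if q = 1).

1. B_x = -63/10  [C, A, B are collinear ∩ EB ⟂ CA]
2. B_y = 111/10  [C, A, B are collinear ∩ EB ⟂ CA]
   → B = (-63/10, 111/10)
3. D_x = -20  [EC ∥ DA ∩ CA ∥ ED]
4. D_y = 10  [EC ∥ DA ∩ CA ∥ ED]
   → D = (-20, 10)

B = (-63/10, 111/10)
D = (-20, 10)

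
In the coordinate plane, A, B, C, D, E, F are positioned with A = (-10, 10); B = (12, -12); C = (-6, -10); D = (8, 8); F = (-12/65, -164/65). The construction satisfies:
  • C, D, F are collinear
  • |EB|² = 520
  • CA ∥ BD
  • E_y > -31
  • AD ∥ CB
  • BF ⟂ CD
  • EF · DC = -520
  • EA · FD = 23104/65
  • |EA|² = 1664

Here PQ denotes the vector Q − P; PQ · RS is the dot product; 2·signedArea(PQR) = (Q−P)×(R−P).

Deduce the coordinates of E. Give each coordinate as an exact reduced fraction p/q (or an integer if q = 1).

1. E_x = -2  [line -532/65·x + -684/65·y + -21584/65 = 0 ∩ |EB|² = 520]
2. E_y = -30  [line -532/65·x + -684/65·y + -21584/65 = 0 ∩ |EB|² = 520]
   → E = (-2, -30)

E = (-2, -30)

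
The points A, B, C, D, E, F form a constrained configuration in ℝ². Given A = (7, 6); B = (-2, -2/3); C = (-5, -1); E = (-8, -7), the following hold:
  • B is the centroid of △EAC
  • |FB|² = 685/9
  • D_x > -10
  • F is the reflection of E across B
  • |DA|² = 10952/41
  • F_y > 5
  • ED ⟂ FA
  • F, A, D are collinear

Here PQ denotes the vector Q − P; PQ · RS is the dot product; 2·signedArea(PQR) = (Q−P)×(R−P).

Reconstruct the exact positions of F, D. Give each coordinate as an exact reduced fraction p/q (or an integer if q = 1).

1. F_x = 4  [F is the reflection of E across B]
2. F_y = 17/3  [F is the reflection of E across B]
   → F = (4, 17/3)
3. D_x = -379/41  [F, A, D are collinear ∩ ED ⟂ FA]
4. D_y = 172/41  [F, A, D are collinear ∩ ED ⟂ FA]
   → D = (-379/41, 172/41)

D = (-379/41, 172/41)
F = (4, 17/3)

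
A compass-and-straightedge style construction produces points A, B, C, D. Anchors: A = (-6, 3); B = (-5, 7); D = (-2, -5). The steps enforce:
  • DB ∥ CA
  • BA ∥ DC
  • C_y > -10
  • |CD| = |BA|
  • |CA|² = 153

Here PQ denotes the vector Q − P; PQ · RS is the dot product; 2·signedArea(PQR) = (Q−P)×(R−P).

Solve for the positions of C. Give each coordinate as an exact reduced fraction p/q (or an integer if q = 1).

C = (-3, -9)

1. C_x = -3  [DB ∥ CA ∩ BA ∥ DC]
2. C_y = -9  [DB ∥ CA ∩ BA ∥ DC]
   → C = (-3, -9)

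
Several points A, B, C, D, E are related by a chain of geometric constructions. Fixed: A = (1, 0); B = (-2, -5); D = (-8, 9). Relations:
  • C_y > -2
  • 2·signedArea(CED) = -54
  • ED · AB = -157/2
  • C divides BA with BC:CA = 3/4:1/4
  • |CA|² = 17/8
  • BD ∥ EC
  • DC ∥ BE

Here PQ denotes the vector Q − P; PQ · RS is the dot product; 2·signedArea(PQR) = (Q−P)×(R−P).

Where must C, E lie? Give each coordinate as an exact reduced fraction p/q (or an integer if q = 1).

C = (1/4, -5/4)
E = (25/4, -61/4)

1. C_x = 1/4  [C divides BA with BC:CA = 3/4:1/4]
2. C_y = -5/4  [C divides BA with BC:CA = 3/4:1/4]
   → C = (1/4, -5/4)
3. E_x = 25/4  [BD ∥ EC ∩ DC ∥ BE]
4. E_y = -61/4  [BD ∥ EC ∩ DC ∥ BE]
   → E = (25/4, -61/4)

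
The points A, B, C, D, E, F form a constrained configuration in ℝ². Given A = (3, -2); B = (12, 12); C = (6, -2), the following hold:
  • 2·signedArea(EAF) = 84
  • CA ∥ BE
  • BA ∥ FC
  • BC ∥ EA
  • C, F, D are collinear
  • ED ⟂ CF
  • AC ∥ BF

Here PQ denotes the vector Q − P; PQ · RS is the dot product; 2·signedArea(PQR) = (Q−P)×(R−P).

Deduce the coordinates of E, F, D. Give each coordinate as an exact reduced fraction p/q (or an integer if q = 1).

D = (3669/277, 2568/277)
E = (9, 12)
F = (15, 12)

1. E_x = 9  [BC ∥ EA ∩ CA ∥ BE]
2. E_y = 12  [BC ∥ EA ∩ CA ∥ BE]
   → E = (9, 12)
3. F_x = 15  [BA ∥ FC ∩ AC ∥ BF]
4. F_y = 12  [BA ∥ FC ∩ AC ∥ BF]
   → F = (15, 12)
5. D_x = 3669/277  [C, F, D are collinear ∩ ED ⟂ CF]
6. D_y = 2568/277  [C, F, D are collinear ∩ ED ⟂ CF]
   → D = (3669/277, 2568/277)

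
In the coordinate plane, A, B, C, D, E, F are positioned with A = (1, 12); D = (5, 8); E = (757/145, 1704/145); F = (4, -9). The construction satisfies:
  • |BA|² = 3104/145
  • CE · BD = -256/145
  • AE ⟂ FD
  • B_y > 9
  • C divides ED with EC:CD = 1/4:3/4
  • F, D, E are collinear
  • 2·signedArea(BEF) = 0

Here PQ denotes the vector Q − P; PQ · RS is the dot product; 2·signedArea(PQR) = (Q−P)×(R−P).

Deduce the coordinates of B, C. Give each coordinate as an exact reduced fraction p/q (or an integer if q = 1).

B = (741/145, 1432/145)
C = (749/145, 1568/145)

1. C_x = 749/145  [C divides ED with EC:CD = 1/4:3/4]
2. C_y = 1568/145  [C divides ED with EC:CD = 1/4:3/4]
   → C = (749/145, 1568/145)
3. B_x = 741/145  [2·signedArea(BEF) = 0 ∩ CE · BD = -256/145]
4. B_y = 1432/145  [2·signedArea(BEF) = 0 ∩ CE · BD = -256/145]
   → B = (741/145, 1432/145)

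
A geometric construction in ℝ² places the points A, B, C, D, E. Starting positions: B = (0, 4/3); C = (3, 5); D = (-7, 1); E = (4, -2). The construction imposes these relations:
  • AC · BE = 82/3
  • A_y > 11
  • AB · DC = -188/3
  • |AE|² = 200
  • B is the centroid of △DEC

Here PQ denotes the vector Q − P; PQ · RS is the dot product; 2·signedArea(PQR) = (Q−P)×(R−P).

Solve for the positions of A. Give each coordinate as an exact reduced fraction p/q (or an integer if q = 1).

1. A_x = 2  [AC · BE = 82/3 ∩ AB · DC = -188/3]
2. A_y = 12  [AC · BE = 82/3 ∩ AB · DC = -188/3]
   → A = (2, 12)

A = (2, 12)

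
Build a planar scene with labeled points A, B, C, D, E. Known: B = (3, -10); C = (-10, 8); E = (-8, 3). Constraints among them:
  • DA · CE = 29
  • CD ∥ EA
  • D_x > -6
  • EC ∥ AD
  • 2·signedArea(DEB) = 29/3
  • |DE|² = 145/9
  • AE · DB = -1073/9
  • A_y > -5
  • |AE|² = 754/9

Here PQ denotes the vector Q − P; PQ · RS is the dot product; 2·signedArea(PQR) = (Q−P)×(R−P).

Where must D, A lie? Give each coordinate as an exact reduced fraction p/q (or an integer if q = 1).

A = (-3, -14/3)
D = (-5, 1/3)

1. D_x = -5  [line 13·x + 11·y + 184/3 = 0 ∩ |DE|² = 145/9]
2. D_y = 1/3  [line 13·x + 11·y + 184/3 = 0 ∩ |DE|² = 145/9]
   → D = (-5, 1/3)
3. A_x = -3  [EC ∥ AD ∩ CD ∥ EA]
4. A_y = -14/3  [EC ∥ AD ∩ CD ∥ EA]
   → A = (-3, -14/3)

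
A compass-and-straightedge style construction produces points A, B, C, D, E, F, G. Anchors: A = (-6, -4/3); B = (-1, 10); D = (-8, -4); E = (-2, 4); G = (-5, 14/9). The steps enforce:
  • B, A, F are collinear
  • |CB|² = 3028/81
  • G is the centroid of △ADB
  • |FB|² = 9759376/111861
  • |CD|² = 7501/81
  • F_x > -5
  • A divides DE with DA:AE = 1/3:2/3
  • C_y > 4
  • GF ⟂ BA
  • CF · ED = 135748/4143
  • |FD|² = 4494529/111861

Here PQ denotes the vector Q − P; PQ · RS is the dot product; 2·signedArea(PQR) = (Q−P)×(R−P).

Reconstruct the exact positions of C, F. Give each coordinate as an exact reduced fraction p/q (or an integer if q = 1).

C = (-3, 38/9)
F = (-19763/4143, 18074/12429)

1. F_x = -19763/4143  [B, A, F are collinear ∩ GF ⟂ BA]
2. F_y = 18074/12429  [B, A, F are collinear ∩ GF ⟂ BA]
   → F = (-19763/4143, 18074/12429)
3. C_x = -3  [line 6·x + 8·y + -142/9 = 0 ∩ |CD|² = 7501/81]
4. C_y = 38/9  [line 6·x + 8·y + -142/9 = 0 ∩ |CD|² = 7501/81]
   → C = (-3, 38/9)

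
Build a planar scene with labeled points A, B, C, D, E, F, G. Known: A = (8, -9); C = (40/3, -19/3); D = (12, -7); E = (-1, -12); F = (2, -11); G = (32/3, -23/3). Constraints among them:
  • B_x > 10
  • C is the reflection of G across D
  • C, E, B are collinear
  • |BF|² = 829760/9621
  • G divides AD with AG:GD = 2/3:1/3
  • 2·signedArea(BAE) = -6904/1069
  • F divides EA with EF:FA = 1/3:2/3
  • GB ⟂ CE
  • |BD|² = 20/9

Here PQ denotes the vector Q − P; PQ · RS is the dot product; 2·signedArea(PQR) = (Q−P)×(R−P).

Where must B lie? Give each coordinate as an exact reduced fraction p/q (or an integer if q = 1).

1. B_x = 33902/3207  [C, E, B are collinear ∩ GB ⟂ CE]
2. B_y = -23813/3207  [C, E, B are collinear ∩ GB ⟂ CE]
   → B = (33902/3207, -23813/3207)

B = (33902/3207, -23813/3207)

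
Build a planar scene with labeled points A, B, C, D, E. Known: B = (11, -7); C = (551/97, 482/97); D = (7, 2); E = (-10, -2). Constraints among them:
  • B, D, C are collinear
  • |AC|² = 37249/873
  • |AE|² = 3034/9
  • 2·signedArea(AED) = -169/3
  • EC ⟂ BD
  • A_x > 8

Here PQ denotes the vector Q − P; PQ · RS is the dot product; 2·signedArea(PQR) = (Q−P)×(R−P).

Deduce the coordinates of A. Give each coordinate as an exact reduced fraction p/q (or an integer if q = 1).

A = (25/3, -1)

1. A_x = 25/3  [line -4·x + 17·y + 151/3 = 0 ∩ |AC|² = 37249/873]
2. A_y = -1  [line -4·x + 17·y + 151/3 = 0 ∩ |AC|² = 37249/873]
   → A = (25/3, -1)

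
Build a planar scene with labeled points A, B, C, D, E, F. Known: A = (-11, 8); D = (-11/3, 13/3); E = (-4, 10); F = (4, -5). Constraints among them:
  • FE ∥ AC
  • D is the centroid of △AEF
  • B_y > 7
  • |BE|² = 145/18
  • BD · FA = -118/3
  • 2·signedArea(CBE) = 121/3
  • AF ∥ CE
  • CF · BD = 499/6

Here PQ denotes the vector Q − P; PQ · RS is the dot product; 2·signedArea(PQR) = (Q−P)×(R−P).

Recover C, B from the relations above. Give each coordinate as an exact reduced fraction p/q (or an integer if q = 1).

B = (-23/6, 43/6)
C = (-19, 23)

1. C_x = -19  [AF ∥ CE ∩ FE ∥ AC]
2. C_y = 23  [AF ∥ CE ∩ FE ∥ AC]
   → C = (-19, 23)
3. B_x = -23/6  [BD · FA = -118/3 ∩ 2·signedArea(CBE) = 121/3]
4. B_y = 43/6  [BD · FA = -118/3 ∩ 2·signedArea(CBE) = 121/3]
   → B = (-23/6, 43/6)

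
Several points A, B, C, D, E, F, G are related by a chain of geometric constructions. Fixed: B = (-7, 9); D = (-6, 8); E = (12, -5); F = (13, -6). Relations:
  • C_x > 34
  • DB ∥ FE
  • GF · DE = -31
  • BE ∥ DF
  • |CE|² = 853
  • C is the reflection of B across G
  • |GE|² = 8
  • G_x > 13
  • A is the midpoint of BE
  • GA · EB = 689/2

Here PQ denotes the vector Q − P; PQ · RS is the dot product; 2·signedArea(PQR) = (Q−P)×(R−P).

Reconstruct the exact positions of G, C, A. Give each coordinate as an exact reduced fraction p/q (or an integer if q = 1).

1. A_x = 5/2  [A is the midpoint of BE]
2. A_y = 2  [A is the midpoint of BE]
   → A = (5/2, 2)
3. G_x = 14  [GF · DE = -31 ∩ GA · EB = 689/2]
4. G_y = -7  [GF · DE = -31 ∩ GA · EB = 689/2]
   → G = (14, -7)
5. C_x = 35  [C is the reflection of B across G]
6. C_y = -23  [C is the reflection of B across G]
   → C = (35, -23)

A = (5/2, 2)
C = (35, -23)
G = (14, -7)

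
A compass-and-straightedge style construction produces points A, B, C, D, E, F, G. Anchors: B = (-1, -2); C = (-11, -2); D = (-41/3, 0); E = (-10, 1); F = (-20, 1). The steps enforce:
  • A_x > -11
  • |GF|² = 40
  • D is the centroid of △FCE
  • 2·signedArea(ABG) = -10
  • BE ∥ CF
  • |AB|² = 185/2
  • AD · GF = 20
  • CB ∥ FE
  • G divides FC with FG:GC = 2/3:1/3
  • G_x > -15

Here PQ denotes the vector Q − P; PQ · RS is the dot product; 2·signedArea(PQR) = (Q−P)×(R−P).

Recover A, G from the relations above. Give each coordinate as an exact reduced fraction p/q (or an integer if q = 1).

1. G_x = -14  [G divides FC with FG:GC = 2/3:1/3]
2. G_y = -1  [G divides FC with FG:GC = 2/3:1/3]
   → G = (-14, -1)
3. A_x = -21/2  [2·signedArea(ABG) = -10 ∩ AD · GF = 20]
4. A_y = -1/2  [2·signedArea(ABG) = -10 ∩ AD · GF = 20]
   → A = (-21/2, -1/2)

A = (-21/2, -1/2)
G = (-14, -1)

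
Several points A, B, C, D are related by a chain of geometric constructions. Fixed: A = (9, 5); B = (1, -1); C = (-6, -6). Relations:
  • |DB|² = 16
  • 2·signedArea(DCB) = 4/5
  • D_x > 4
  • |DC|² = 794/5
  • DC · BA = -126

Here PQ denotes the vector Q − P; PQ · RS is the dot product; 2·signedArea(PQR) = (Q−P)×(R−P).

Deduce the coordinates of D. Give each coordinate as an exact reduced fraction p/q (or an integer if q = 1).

D = (21/5, 7/5)

1. D_x = 21/5  [2·signedArea(DCB) = 4/5 ∩ DC · BA = -126]
2. D_y = 7/5  [2·signedArea(DCB) = 4/5 ∩ DC · BA = -126]
   → D = (21/5, 7/5)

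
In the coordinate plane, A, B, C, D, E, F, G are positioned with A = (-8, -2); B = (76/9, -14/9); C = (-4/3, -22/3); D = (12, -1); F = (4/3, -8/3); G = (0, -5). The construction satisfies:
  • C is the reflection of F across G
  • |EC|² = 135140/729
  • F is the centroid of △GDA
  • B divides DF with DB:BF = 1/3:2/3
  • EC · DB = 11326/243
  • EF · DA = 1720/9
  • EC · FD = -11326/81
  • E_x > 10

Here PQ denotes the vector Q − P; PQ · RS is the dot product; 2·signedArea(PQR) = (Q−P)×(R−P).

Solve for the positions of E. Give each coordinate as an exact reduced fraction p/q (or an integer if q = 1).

1. E_x = 292/27  [EC · FD = -11326/81 ∩ EF · DA = 1720/9]
2. E_y = -32/27  [EC · FD = -11326/81 ∩ EF · DA = 1720/9]
   → E = (292/27, -32/27)

E = (292/27, -32/27)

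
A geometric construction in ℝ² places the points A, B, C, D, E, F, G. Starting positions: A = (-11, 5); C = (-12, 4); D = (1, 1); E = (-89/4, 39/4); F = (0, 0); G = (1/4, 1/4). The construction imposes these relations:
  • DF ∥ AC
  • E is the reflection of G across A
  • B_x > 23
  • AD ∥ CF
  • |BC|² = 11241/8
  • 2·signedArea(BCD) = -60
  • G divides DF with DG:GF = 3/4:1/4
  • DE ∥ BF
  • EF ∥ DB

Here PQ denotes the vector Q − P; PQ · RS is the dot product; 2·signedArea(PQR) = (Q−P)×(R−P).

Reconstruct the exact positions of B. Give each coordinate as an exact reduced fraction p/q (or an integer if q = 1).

B = (93/4, -35/4)

1. B_x = 93/4  [DE ∥ BF ∩ EF ∥ DB]
2. B_y = -35/4  [DE ∥ BF ∩ EF ∥ DB]
   → B = (93/4, -35/4)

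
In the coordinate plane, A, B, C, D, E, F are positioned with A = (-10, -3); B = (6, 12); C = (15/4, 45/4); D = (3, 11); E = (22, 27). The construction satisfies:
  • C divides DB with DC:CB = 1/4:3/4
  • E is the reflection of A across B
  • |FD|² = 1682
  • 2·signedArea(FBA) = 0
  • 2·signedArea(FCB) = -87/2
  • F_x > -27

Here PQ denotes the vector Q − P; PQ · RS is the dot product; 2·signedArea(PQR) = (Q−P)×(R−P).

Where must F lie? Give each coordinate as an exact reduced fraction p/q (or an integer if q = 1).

1. F_x = -26  [2·signedArea(FBA) = 0 ∩ 2·signedArea(FCB) = -87/2]
2. F_y = -18  [2·signedArea(FBA) = 0 ∩ 2·signedArea(FCB) = -87/2]
   → F = (-26, -18)

F = (-26, -18)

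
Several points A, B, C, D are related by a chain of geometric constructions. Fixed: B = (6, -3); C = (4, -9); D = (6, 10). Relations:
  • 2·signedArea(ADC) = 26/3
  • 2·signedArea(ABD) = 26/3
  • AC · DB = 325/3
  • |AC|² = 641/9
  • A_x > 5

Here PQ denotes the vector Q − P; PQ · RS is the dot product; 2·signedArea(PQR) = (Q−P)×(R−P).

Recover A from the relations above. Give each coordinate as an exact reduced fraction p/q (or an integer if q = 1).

A = (16/3, -2/3)

1. A_x = 16/3  [AC · DB = 325/3 ∩ 2·signedArea(ADC) = 26/3]
2. A_y = -2/3  [AC · DB = 325/3 ∩ 2·signedArea(ADC) = 26/3]
   → A = (16/3, -2/3)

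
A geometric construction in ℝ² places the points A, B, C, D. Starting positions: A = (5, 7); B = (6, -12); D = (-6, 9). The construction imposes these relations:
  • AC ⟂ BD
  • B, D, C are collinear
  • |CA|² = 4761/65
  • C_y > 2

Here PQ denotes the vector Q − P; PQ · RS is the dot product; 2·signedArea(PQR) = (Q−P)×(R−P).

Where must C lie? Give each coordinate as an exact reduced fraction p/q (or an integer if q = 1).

C = (-158/65, 179/65)

1. C_x = -158/65  [B, D, C are collinear ∩ AC ⟂ BD]
2. C_y = 179/65  [B, D, C are collinear ∩ AC ⟂ BD]
   → C = (-158/65, 179/65)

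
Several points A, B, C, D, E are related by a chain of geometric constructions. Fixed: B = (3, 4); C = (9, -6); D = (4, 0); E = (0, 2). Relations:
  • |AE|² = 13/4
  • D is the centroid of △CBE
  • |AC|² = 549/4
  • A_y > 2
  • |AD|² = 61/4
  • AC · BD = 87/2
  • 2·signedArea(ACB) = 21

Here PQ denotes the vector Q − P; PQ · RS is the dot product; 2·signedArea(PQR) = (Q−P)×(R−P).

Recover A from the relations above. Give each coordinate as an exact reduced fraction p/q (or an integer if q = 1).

1. A_x = 3/2  [AC · BD = 87/2 ∩ 2·signedArea(ACB) = 21]
2. A_y = 3  [AC · BD = 87/2 ∩ 2·signedArea(ACB) = 21]
   → A = (3/2, 3)

A = (3/2, 3)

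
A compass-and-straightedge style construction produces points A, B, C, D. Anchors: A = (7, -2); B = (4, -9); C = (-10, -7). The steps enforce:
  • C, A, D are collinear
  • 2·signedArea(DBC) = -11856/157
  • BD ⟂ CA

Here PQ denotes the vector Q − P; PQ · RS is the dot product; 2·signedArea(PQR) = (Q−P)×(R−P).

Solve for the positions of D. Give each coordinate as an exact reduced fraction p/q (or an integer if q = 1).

D = (368/157, -529/157)

1. D_x = 368/157  [C, A, D are collinear ∩ BD ⟂ CA]
2. D_y = -529/157  [C, A, D are collinear ∩ BD ⟂ CA]
   → D = (368/157, -529/157)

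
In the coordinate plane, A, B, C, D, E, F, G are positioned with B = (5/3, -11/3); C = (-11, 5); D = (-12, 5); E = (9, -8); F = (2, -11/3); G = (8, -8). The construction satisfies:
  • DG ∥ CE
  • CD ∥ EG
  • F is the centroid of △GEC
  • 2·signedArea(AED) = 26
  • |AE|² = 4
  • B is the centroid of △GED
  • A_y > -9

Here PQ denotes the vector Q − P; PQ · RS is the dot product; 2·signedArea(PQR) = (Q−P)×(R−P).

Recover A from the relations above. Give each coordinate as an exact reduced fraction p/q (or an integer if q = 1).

1. A_x = 7  [line -13·x + -21·y + -77 = 0 ∩ |AE|² = 4]
2. A_y = -8  [line -13·x + -21·y + -77 = 0 ∩ |AE|² = 4]
   → A = (7, -8)

A = (7, -8)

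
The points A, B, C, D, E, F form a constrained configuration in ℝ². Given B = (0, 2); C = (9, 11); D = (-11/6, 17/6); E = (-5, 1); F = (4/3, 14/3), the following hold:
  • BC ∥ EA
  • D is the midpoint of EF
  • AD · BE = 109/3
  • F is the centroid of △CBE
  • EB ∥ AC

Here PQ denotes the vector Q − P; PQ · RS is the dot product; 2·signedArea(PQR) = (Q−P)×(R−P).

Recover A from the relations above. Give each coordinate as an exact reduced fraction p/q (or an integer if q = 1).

1. A_x = 4  [EB ∥ AC ∩ BC ∥ EA]
2. A_y = 10  [EB ∥ AC ∩ BC ∥ EA]
   → A = (4, 10)

A = (4, 10)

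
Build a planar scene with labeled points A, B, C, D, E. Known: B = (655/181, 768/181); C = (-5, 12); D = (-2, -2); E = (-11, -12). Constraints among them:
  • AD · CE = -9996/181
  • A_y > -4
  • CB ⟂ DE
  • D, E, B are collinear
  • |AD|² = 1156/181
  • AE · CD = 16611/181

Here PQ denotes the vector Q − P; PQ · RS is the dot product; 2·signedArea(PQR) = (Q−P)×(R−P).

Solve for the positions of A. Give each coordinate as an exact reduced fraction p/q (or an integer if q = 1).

A = (-668/181, -702/181)

1. A_x = -668/181  [AE · CD = 16611/181 ∩ AD · CE = -9996/181]
2. A_y = -702/181  [AE · CD = 16611/181 ∩ AD · CE = -9996/181]
   → A = (-668/181, -702/181)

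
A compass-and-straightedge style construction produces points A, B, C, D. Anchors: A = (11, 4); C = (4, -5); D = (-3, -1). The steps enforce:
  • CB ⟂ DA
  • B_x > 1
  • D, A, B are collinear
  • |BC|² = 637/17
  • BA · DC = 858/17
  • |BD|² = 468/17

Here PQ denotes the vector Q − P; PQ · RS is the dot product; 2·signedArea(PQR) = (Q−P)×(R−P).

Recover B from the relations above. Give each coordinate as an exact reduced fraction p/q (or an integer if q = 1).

1. B_x = 33/17  [D, A, B are collinear ∩ CB ⟂ DA]
2. B_y = 13/17  [D, A, B are collinear ∩ CB ⟂ DA]
   → B = (33/17, 13/17)

B = (33/17, 13/17)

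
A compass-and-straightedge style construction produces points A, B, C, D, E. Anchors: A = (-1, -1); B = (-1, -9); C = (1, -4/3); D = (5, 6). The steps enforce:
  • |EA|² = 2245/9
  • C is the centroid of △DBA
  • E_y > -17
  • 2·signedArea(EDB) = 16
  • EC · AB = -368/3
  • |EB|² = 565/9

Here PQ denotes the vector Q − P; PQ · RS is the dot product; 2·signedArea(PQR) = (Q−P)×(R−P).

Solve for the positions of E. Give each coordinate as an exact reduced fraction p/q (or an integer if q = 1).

E = (-3, -50/3)

1. E_x = -3  [2·signedArea(EDB) = 16 ∩ EC · AB = -368/3]
2. E_y = -50/3  [2·signedArea(EDB) = 16 ∩ EC · AB = -368/3]
   → E = (-3, -50/3)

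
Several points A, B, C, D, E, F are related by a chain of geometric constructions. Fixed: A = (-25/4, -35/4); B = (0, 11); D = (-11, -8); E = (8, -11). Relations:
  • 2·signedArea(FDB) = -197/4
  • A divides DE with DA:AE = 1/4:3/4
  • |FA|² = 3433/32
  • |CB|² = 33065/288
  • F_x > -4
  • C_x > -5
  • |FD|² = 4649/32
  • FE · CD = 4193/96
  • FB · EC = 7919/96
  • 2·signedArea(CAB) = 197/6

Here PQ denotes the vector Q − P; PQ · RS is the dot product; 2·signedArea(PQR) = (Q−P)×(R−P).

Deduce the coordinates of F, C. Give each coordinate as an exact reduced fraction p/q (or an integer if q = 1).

C = (-113/24, 11/8)
F = (-25/8, 9/8)

1. F_x = -25/8  [line -19·x + 11·y + -287/4 = 0 ∩ |FD|² = 4649/32]
2. F_y = 9/8  [line -19·x + 11·y + -287/4 = 0 ∩ |FD|² = 4649/32]
   → F = (-25/8, 9/8)
3. C_x = -113/24  [FE · CD = 4193/96 ∩ 2·signedArea(CAB) = 197/6]
4. C_y = 11/8  [FE · CD = 4193/96 ∩ 2·signedArea(CAB) = 197/6]
   → C = (-113/24, 11/8)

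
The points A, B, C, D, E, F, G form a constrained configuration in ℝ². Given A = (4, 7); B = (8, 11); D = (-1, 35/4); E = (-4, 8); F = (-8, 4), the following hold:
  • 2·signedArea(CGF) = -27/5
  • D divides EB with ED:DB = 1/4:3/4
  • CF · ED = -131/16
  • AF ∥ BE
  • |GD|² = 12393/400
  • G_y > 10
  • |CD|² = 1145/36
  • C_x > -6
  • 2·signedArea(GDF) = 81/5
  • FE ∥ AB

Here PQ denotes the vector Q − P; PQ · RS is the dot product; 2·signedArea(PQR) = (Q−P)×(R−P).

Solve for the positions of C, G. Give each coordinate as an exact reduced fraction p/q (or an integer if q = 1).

1. C_x = -17/3  [line -3·x + -3/4·y + -205/16 = 0 ∩ |CD|² = 1145/36]
2. C_y = 67/12  [line -3·x + -3/4·y + -205/16 = 0 ∩ |CD|² = 1145/36]
   → C = (-17/3, 67/12)
3. G_x = 22/5  [line -19/12·x + 7/3·y + -83/5 = 0 ∩ |GD|² = 12393/400]
4. G_y = 101/10  [line -19/12·x + 7/3·y + -83/5 = 0 ∩ |GD|² = 12393/400]
   → G = (22/5, 101/10)

C = (-17/3, 67/12)
G = (22/5, 101/10)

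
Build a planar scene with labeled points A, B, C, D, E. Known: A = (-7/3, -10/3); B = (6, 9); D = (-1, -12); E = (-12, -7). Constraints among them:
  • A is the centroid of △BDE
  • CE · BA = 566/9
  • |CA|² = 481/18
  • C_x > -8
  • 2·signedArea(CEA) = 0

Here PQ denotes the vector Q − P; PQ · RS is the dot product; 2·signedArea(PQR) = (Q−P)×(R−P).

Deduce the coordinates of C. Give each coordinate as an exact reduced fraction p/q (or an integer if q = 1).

C = (-43/6, -31/6)

1. C_x = -43/6  [2·signedArea(CEA) = 0 ∩ CE · BA = 566/9]
2. C_y = -31/6  [2·signedArea(CEA) = 0 ∩ CE · BA = 566/9]
   → C = (-43/6, -31/6)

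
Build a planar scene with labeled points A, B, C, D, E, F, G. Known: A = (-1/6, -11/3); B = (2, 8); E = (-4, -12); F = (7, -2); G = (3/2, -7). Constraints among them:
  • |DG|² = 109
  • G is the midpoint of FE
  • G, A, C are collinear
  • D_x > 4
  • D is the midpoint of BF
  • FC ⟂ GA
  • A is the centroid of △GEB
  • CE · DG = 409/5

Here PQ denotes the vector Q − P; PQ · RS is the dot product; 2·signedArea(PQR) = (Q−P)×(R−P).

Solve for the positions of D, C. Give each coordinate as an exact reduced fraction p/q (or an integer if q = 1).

C = (3/5, -26/5)
D = (9/2, 3)

1. D_x = 9/2  [D is the midpoint of BF]
2. D_y = 3  [D is the midpoint of BF]
   → D = (9/2, 3)
3. C_x = 3/5  [G, A, C are collinear ∩ FC ⟂ GA]
4. C_y = -26/5  [G, A, C are collinear ∩ FC ⟂ GA]
   → C = (3/5, -26/5)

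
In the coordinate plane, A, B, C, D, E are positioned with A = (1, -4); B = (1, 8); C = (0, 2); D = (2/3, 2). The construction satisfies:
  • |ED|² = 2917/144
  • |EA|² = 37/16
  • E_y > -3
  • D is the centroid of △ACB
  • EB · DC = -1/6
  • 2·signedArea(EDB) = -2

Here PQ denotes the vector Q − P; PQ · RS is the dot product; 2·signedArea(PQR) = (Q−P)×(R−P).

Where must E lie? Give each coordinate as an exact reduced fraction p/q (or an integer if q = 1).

1. E_x = 3/4  [EB · DC = -1/6 ∩ 2·signedArea(EDB) = -2]
2. E_y = -5/2  [EB · DC = -1/6 ∩ 2·signedArea(EDB) = -2]
   → E = (3/4, -5/2)

E = (3/4, -5/2)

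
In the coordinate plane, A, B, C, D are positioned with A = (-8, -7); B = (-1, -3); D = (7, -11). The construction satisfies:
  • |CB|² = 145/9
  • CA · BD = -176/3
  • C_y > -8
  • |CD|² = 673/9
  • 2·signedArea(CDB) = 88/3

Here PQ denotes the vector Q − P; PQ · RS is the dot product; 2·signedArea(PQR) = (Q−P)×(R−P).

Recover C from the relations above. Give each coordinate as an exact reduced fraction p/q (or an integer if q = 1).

C = (-2/3, -7)

1. C_x = -2/3  [CA · BD = -176/3 ∩ 2·signedArea(CDB) = 88/3]
2. C_y = -7  [CA · BD = -176/3 ∩ 2·signedArea(CDB) = 88/3]
   → C = (-2/3, -7)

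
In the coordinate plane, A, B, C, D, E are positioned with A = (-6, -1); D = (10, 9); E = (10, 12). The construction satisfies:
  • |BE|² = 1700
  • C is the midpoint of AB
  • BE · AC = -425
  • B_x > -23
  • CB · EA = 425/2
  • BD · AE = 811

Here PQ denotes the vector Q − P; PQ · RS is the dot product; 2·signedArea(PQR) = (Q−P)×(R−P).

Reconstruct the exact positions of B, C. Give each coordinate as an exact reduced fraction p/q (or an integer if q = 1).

B = (-22, -14)
C = (-14, -15/2)

1. B_x = -22  [line -16·x + -13·y + -534 = 0 ∩ |BE|² = 1700]
2. B_y = -14  [line -16·x + -13·y + -534 = 0 ∩ |BE|² = 1700]
   → B = (-22, -14)
3. C_x = -14  [C is the midpoint of AB]
4. C_y = -15/2  [C is the midpoint of AB]
   → C = (-14, -15/2)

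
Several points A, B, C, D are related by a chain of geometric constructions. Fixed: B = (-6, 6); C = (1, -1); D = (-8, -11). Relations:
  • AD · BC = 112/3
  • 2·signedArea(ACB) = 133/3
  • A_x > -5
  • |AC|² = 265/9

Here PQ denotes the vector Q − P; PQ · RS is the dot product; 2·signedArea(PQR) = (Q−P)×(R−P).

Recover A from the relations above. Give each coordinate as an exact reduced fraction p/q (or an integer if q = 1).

A = (-13/3, -2)

1. A_x = -13/3  [2·signedArea(ACB) = 133/3 ∩ AD · BC = 112/3]
2. A_y = -2  [2·signedArea(ACB) = 133/3 ∩ AD · BC = 112/3]
   → A = (-13/3, -2)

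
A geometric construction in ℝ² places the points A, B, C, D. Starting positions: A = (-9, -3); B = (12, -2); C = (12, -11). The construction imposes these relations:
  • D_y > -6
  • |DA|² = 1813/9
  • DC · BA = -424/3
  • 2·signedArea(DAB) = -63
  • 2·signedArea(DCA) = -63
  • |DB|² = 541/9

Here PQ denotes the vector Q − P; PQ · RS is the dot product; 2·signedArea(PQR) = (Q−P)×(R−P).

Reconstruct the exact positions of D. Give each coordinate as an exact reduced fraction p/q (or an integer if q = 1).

1. D_x = 5  [2·signedArea(DAB) = -63 ∩ 2·signedArea(DCA) = -63]
2. D_y = -16/3  [2·signedArea(DAB) = -63 ∩ 2·signedArea(DCA) = -63]
   → D = (5, -16/3)

D = (5, -16/3)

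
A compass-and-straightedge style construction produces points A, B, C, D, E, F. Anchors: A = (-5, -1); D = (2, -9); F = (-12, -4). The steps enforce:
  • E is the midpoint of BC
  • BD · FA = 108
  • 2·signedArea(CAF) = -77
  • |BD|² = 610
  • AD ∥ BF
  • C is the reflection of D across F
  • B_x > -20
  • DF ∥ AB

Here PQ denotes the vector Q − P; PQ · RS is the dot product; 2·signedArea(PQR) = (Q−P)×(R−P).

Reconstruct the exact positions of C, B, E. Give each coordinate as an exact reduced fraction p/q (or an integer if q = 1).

1. C_x = -26  [C is the reflection of D across F]
2. C_y = 1  [C is the reflection of D across F]
   → C = (-26, 1)
3. B_x = -19  [AD ∥ BF ∩ DF ∥ AB]
4. B_y = 4  [AD ∥ BF ∩ DF ∥ AB]
   → B = (-19, 4)
5. E_x = -45/2  [E is the midpoint of BC]
6. E_y = 5/2  [E is the midpoint of BC]
   → E = (-45/2, 5/2)

B = (-19, 4)
C = (-26, 1)
E = (-45/2, 5/2)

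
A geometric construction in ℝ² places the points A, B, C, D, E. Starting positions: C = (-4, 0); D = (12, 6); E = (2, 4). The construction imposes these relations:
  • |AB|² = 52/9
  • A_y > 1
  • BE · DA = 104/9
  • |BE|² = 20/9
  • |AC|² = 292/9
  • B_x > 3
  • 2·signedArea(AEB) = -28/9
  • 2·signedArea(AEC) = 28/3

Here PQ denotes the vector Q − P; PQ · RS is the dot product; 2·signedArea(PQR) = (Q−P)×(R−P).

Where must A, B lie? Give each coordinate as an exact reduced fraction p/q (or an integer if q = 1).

1. A_x = 4/3  [line 4·x + -6·y + 20/3 = 0 ∩ |AC|² = 292/9]
2. A_y = 2  [line 4·x + -6·y + 20/3 = 0 ∩ |AC|² = 292/9]
   → A = (4/3, 2)
3. B_x = 10/3  [BE · DA = 104/9 ∩ 2·signedArea(AEB) = -28/9]
4. B_y = 10/3  [BE · DA = 104/9 ∩ 2·signedArea(AEB) = -28/9]
   → B = (10/3, 10/3)

A = (4/3, 2)
B = (10/3, 10/3)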